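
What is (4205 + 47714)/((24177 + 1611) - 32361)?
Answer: -7417/939 ≈ -7.8988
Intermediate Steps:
(4205 + 47714)/((24177 + 1611) - 32361) = 51919/(25788 - 32361) = 51919/(-6573) = 51919*(-1/6573) = -7417/939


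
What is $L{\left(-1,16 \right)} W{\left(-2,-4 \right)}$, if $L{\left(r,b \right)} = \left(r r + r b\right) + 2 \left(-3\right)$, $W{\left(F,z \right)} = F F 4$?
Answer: $-336$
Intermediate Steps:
$W{\left(F,z \right)} = 4 F^{2}$ ($W{\left(F,z \right)} = F^{2} \cdot 4 = 4 F^{2}$)
$L{\left(r,b \right)} = -6 + r^{2} + b r$ ($L{\left(r,b \right)} = \left(r^{2} + b r\right) - 6 = -6 + r^{2} + b r$)
$L{\left(-1,16 \right)} W{\left(-2,-4 \right)} = \left(-6 + \left(-1\right)^{2} + 16 \left(-1\right)\right) 4 \left(-2\right)^{2} = \left(-6 + 1 - 16\right) 4 \cdot 4 = \left(-21\right) 16 = -336$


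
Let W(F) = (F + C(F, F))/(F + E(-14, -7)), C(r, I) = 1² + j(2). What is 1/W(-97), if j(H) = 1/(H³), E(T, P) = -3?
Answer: 800/767 ≈ 1.0430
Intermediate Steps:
j(H) = H⁻³
C(r, I) = 9/8 (C(r, I) = 1² + 2⁻³ = 1 + ⅛ = 9/8)
W(F) = (9/8 + F)/(-3 + F) (W(F) = (F + 9/8)/(F - 3) = (9/8 + F)/(-3 + F))
1/W(-97) = 1/((9/8 - 97)/(-3 - 97)) = 1/(-767/8/(-100)) = 1/(-1/100*(-767/8)) = 1/(767/800) = 800/767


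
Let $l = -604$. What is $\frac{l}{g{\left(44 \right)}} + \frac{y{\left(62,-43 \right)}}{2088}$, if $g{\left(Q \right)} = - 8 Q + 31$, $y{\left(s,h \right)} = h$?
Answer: $\frac{415783}{223416} \approx 1.861$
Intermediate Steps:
$g{\left(Q \right)} = 31 - 8 Q$
$\frac{l}{g{\left(44 \right)}} + \frac{y{\left(62,-43 \right)}}{2088} = - \frac{604}{31 - 352} - \frac{43}{2088} = - \frac{604}{-321} - \frac{43}{2088} = \left(-604\right) \left(- \frac{1}{321}\right) - \frac{43}{2088} = \frac{604}{321} - \frac{43}{2088} = \frac{415783}{223416}$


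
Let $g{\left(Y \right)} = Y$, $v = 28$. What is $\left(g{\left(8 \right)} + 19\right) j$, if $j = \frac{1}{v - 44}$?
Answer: $- \frac{27}{16} \approx -1.6875$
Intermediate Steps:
$j = - \frac{1}{16}$ ($j = \frac{1}{28 - 44} = \frac{1}{-16} = - \frac{1}{16} \approx -0.0625$)
$\left(g{\left(8 \right)} + 19\right) j = \left(8 + 19\right) \left(- \frac{1}{16}\right) = 27 \left(- \frac{1}{16}\right) = - \frac{27}{16}$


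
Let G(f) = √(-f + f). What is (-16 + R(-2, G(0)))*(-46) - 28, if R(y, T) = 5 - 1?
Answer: 524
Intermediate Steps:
G(f) = 0 (G(f) = √0 = 0)
R(y, T) = 4
(-16 + R(-2, G(0)))*(-46) - 28 = (-16 + 4)*(-46) - 28 = -12*(-46) - 28 = 552 - 28 = 524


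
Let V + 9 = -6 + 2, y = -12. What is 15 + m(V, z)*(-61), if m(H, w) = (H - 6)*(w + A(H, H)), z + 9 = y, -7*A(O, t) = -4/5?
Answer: -846704/35 ≈ -24192.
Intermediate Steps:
A(O, t) = 4/35 (A(O, t) = -(-4)/(7*5) = -1/7*(-4/5) = 4/35)
z = -21 (z = -9 - 12 = -21)
V = -13 (V = -9 + (-6 + 2) = -9 - 4 = -13)
m(H, w) = (-6 + H)*(4/35 + w) (m(H, w) = (H - 6)*(w + 4/35) = (-6 + H)*(4/35 + w))
15 + m(V, z)*(-61) = 15 + (-24/35 - 6*(-21) + (4/35)*(-13) - 13*(-21))*(-61) = 15 + (-24/35 + 126 - 52/35 + 273)*(-61) = 15 + (13889/35)*(-61) = 15 - 847229/35 = -846704/35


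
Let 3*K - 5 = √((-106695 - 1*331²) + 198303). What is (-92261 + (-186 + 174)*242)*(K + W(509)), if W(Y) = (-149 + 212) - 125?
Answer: 17224865/3 - 95165*I*√17953/3 ≈ 5.7416e+6 - 4.2504e+6*I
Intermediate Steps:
W(Y) = -62 (W(Y) = 63 - 125 = -62)
K = 5/3 + I*√17953/3 (K = 5/3 + √((-106695 - 1*331²) + 198303)/3 = 5/3 + √((-106695 - 1*109561) + 198303)/3 = 5/3 + √((-106695 - 109561) + 198303)/3 = 5/3 + √(-216256 + 198303)/3 = 5/3 + √(-17953)/3 = 5/3 + (I*√17953)/3 = 5/3 + I*√17953/3 ≈ 1.6667 + 44.663*I)
(-92261 + (-186 + 174)*242)*(K + W(509)) = (-92261 + (-186 + 174)*242)*((5/3 + I*√17953/3) - 62) = (-92261 - 12*242)*(-181/3 + I*√17953/3) = (-92261 - 2904)*(-181/3 + I*√17953/3) = -95165*(-181/3 + I*√17953/3) = 17224865/3 - 95165*I*√17953/3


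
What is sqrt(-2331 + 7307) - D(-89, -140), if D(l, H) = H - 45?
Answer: 185 + 4*sqrt(311) ≈ 255.54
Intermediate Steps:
D(l, H) = -45 + H
sqrt(-2331 + 7307) - D(-89, -140) = sqrt(-2331 + 7307) - (-45 - 140) = sqrt(4976) - 1*(-185) = 4*sqrt(311) + 185 = 185 + 4*sqrt(311)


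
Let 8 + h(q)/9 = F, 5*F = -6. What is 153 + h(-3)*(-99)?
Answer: 41751/5 ≈ 8350.2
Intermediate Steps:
F = -6/5 (F = (⅕)*(-6) = -6/5 ≈ -1.2000)
h(q) = -414/5 (h(q) = -72 + 9*(-6/5) = -72 - 54/5 = -414/5)
153 + h(-3)*(-99) = 153 - 414/5*(-99) = 153 + 40986/5 = 41751/5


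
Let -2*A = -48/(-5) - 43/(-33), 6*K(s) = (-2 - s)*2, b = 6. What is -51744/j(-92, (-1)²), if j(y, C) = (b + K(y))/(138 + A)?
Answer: -8573236/45 ≈ -1.9052e+5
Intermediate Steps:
K(s) = -⅔ - s/3 (K(s) = ((-2 - s)*2)/6 = (-4 - 2*s)/6 = -⅔ - s/3)
A = -1799/330 (A = -(-48/(-5) - 43/(-33))/2 = -(-48*(-⅕) - 43*(-1/33))/2 = -(48/5 + 43/33)/2 = -½*1799/165 = -1799/330 ≈ -5.4515)
j(y, C) = 1760/43741 - 110*y/43741 (j(y, C) = (6 + (-⅔ - y/3))/(138 - 1799/330) = (16/3 - y/3)/(43741/330) = (16/3 - y/3)*(330/43741) = 1760/43741 - 110*y/43741)
-51744/j(-92, (-1)²) = -51744/(1760/43741 - 110/43741*(-92)) = -51744/(1760/43741 + 10120/43741) = -51744/11880/43741 = -51744*43741/11880 = -8573236/45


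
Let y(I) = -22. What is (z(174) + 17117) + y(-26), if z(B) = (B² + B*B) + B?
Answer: 77821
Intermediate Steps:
z(B) = B + 2*B² (z(B) = (B² + B²) + B = 2*B² + B = B + 2*B²)
(z(174) + 17117) + y(-26) = (174*(1 + 2*174) + 17117) - 22 = (174*(1 + 348) + 17117) - 22 = (174*349 + 17117) - 22 = (60726 + 17117) - 22 = 77843 - 22 = 77821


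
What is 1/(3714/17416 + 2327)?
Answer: 8708/20265373 ≈ 0.00042970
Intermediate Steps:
1/(3714/17416 + 2327) = 1/(3714*(1/17416) + 2327) = 1/(1857/8708 + 2327) = 1/(20265373/8708) = 8708/20265373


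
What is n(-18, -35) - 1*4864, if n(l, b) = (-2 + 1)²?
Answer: -4863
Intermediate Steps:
n(l, b) = 1 (n(l, b) = (-1)² = 1)
n(-18, -35) - 1*4864 = 1 - 1*4864 = 1 - 4864 = -4863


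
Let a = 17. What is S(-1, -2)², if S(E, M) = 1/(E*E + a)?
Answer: 1/324 ≈ 0.0030864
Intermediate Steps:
S(E, M) = 1/(17 + E²) (S(E, M) = 1/(E*E + 17) = 1/(E² + 17) = 1/(17 + E²))
S(-1, -2)² = (1/(17 + (-1)²))² = (1/(17 + 1))² = (1/18)² = 1/324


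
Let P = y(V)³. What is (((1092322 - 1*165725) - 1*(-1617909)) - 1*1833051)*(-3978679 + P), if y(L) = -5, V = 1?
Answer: -2830739999820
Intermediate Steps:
P = -125 (P = (-5)³ = -125)
(((1092322 - 1*165725) - 1*(-1617909)) - 1*1833051)*(-3978679 + P) = (((1092322 - 1*165725) - 1*(-1617909)) - 1*1833051)*(-3978679 - 125) = (((1092322 - 165725) + 1617909) - 1833051)*(-3978804) = ((926597 + 1617909) - 1833051)*(-3978804) = (2544506 - 1833051)*(-3978804) = 711455*(-3978804) = -2830739999820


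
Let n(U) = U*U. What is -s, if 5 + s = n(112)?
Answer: -12539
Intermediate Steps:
n(U) = U²
s = 12539 (s = -5 + 112² = -5 + 12544 = 12539)
-s = -1*12539 = -12539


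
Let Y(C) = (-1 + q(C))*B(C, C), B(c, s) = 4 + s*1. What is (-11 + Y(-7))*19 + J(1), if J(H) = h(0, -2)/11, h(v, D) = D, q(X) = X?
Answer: 2715/11 ≈ 246.82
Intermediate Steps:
B(c, s) = 4 + s
Y(C) = (-1 + C)*(4 + C)
J(H) = -2/11
(-11 + Y(-7))*19 + J(1) = (-11 + (-1 - 7)*(4 - 7))*19 - 2/11 = (-11 - 8*(-3))*19 - 2/11 = (-11 + 24)*19 - 2/11 = 13*19 - 2/11 = 247 - 2/11 = 2715/11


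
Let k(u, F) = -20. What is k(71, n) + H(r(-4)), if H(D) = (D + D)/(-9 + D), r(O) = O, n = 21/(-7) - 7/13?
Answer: -252/13 ≈ -19.385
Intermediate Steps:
n = -46/13 (n = 21*(-⅐) - 7*1/13 = -3 - 7/13 = -46/13 ≈ -3.5385)
H(D) = 2*D/(-9 + D) (H(D) = (2*D)/(-9 + D) = 2*D/(-9 + D))
k(71, n) + H(r(-4)) = -20 + 2*(-4)/(-9 - 4) = -20 + 2*(-4)/(-13) = -20 + 2*(-4)*(-1/13) = -20 + 8/13 = -252/13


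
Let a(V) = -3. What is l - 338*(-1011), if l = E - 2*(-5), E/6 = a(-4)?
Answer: 341710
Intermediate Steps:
E = -18 (E = 6*(-3) = -18)
l = -8 (l = -18 - 2*(-5) = -18 + 10 = -8)
l - 338*(-1011) = -8 - 338*(-1011) = -8 + 341718 = 341710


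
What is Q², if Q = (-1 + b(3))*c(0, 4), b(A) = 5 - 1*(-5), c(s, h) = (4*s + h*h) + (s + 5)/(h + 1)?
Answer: 23409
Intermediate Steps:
c(s, h) = h² + 4*s + (5 + s)/(1 + h) (c(s, h) = (4*s + h²) + (5 + s)/(1 + h) = (h² + 4*s) + (5 + s)/(1 + h) = h² + 4*s + (5 + s)/(1 + h))
b(A) = 10 (b(A) = 5 + 5 = 10)
Q = 153 (Q = (-1 + 10)*((5 + 4² + 4³ + 5*0 + 4*4*0)/(1 + 4)) = 9*((5 + 16 + 64 + 0 + 0)/5) = 9*((⅕)*85) = 9*17 = 153)
Q² = 153² = 23409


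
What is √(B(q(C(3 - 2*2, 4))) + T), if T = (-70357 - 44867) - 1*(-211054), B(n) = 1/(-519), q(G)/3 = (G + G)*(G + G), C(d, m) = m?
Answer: √25812864111/519 ≈ 309.56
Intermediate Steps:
q(G) = 12*G² (q(G) = 3*((G + G)*(G + G)) = 3*((2*G)*(2*G)) = 3*(4*G²) = 12*G²)
B(n) = -1/519
T = 95830 (T = -115224 + 211054 = 95830)
√(B(q(C(3 - 2*2, 4))) + T) = √(-1/519 + 95830) = √(49735769/519) = √25812864111/519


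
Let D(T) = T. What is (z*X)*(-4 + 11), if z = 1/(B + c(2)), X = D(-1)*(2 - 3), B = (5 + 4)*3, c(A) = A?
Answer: 7/29 ≈ 0.24138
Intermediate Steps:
B = 27 (B = 9*3 = 27)
X = 1 (X = -(2 - 3) = -1*(-1) = 1)
z = 1/29 (z = 1/(27 + 2) = 1/29 ≈ 0.034483)
(z*X)*(-4 + 11) = ((1/29)*1)*(-4 + 11) = (1/29)*7 = 7/29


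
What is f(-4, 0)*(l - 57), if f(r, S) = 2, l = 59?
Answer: 4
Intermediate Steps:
f(-4, 0)*(l - 57) = 2*(59 - 57) = 2*2 = 4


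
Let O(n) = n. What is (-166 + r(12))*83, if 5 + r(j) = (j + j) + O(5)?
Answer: -11786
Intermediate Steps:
r(j) = 2*j (r(j) = -5 + ((j + j) + 5) = -5 + (2*j + 5) = -5 + (5 + 2*j) = 2*j)
(-166 + r(12))*83 = (-166 + 2*12)*83 = (-166 + 24)*83 = -142*83 = -11786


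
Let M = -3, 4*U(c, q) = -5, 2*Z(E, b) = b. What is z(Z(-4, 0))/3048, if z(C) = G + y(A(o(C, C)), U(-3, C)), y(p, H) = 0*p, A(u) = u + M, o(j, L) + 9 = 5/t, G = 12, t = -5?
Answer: 1/254 ≈ 0.0039370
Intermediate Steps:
Z(E, b) = b/2
U(c, q) = -5/4 (U(c, q) = (¼)*(-5) = -5/4)
o(j, L) = -10 (o(j, L) = -9 + 5/(-5) = -9 + 5*(-⅕) = -9 - 1 = -10)
A(u) = -3 + u (A(u) = u - 3 = -3 + u)
y(p, H) = 0
z(C) = 12 (z(C) = 12 + 0 = 12)
z(Z(-4, 0))/3048 = 12/3048 = 12*(1/3048) = 1/254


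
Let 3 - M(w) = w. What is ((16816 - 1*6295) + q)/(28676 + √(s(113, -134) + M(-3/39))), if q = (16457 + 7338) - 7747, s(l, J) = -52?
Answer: 2476151093/2672517331 - 26569*I*√2067/5345034662 ≈ 0.92652 - 0.00022599*I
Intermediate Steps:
M(w) = 3 - w
q = 16048 (q = 23795 - 7747 = 16048)
((16816 - 1*6295) + q)/(28676 + √(s(113, -134) + M(-3/39))) = ((16816 - 1*6295) + 16048)/(28676 + √(-52 + (3 - (-3)/39))) = ((16816 - 6295) + 16048)/(28676 + √(-52 + (3 - (-3)/39))) = (10521 + 16048)/(28676 + √(-52 + (3 - 1*(-1/13)))) = 26569/(28676 + √(-52 + (3 + 1/13))) = 26569/(28676 + √(-52 + 40/13)) = 26569/(28676 + √(-636/13)) = 26569/(28676 + 2*I*√2067/13)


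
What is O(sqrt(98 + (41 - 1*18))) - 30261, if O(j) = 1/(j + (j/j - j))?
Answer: -30260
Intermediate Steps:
O(j) = 1 (O(j) = 1/(j + (1 - j)) = 1/1 = 1)
O(sqrt(98 + (41 - 1*18))) - 30261 = 1 - 30261 = -30260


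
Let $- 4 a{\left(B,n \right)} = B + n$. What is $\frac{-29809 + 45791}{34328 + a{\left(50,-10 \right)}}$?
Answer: $\frac{7991}{17159} \approx 0.4657$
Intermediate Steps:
$a{\left(B,n \right)} = - \frac{B}{4} - \frac{n}{4}$ ($a{\left(B,n \right)} = - \frac{B + n}{4} = - \frac{B}{4} - \frac{n}{4}$)
$\frac{-29809 + 45791}{34328 + a{\left(50,-10 \right)}} = \frac{-29809 + 45791}{34328 - 10} = \frac{15982}{34328 + \left(- \frac{25}{2} + \frac{5}{2}\right)} = \frac{15982}{34328 - 10} = \frac{15982}{34318} = 15982 \cdot \frac{1}{34318} = \frac{7991}{17159}$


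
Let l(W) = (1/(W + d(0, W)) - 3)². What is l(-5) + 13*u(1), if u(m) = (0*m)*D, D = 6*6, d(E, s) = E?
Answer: 256/25 ≈ 10.240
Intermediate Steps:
D = 36
u(m) = 0 (u(m) = (0*m)*36 = 0*36 = 0)
l(W) = (-3 + 1/W)² (l(W) = (1/(W + 0) - 3)² = (1/W - 3)² = (-3 + 1/W)²)
l(-5) + 13*u(1) = (-1 + 3*(-5))²/(-5)² + 13*0 = (-1 - 15)²/25 + 0 = (1/25)*(-16)² + 0 = (1/25)*256 + 0 = 256/25 + 0 = 256/25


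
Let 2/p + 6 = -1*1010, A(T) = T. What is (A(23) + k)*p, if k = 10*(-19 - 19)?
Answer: 357/508 ≈ 0.70276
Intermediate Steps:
p = -1/508 (p = 2/(-6 - 1*1010) = 2/(-6 - 1010) = 2/(-1016) = 2*(-1/1016) = -1/508 ≈ -0.0019685)
k = -380 (k = 10*(-38) = -380)
(A(23) + k)*p = (23 - 380)*(-1/508) = -357*(-1/508) = 357/508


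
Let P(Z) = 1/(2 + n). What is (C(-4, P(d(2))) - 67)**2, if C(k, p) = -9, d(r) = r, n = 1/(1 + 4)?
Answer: 5776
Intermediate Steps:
n = 1/5 ≈ 0.20000
P(Z) = 5/11 (P(Z) = 1/(2 + 1/5) = 1/(11/5) = 5/11)
(C(-4, P(d(2))) - 67)**2 = (-9 - 67)**2 = (-76)**2 = 5776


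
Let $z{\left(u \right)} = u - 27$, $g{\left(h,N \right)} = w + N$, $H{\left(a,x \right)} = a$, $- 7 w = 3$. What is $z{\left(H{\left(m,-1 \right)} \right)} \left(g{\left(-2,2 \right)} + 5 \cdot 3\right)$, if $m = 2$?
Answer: $- \frac{2900}{7} \approx -414.29$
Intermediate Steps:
$w = - \frac{3}{7}$ ($w = \left(- \frac{1}{7}\right) 3 = - \frac{3}{7} \approx -0.42857$)
$g{\left(h,N \right)} = - \frac{3}{7} + N$
$z{\left(u \right)} = -27 + u$ ($z{\left(u \right)} = u - 27 = -27 + u$)
$z{\left(H{\left(m,-1 \right)} \right)} \left(g{\left(-2,2 \right)} + 5 \cdot 3\right) = \left(-27 + 2\right) \left(\left(- \frac{3}{7} + 2\right) + 5 \cdot 3\right) = - 25 \left(\frac{11}{7} + 15\right) = \left(-25\right) \frac{116}{7} = - \frac{2900}{7}$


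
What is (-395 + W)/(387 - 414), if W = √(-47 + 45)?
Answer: 395/27 - I*√2/27 ≈ 14.63 - 0.052378*I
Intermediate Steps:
W = I*√2 (W = √(-2) = I*√2 ≈ 1.4142*I)
(-395 + W)/(387 - 414) = (-395 + I*√2)/(387 - 414) = (-395 + I*√2)/(-27) = (-395 + I*√2)*(-1/27) = 395/27 - I*√2/27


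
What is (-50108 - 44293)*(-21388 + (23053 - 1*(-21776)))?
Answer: -2212853841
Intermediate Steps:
(-50108 - 44293)*(-21388 + (23053 - 1*(-21776))) = -94401*(-21388 + (23053 + 21776)) = -94401*(-21388 + 44829) = -94401*23441 = -2212853841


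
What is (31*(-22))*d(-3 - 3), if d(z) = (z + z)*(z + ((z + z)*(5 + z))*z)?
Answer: -638352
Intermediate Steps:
d(z) = 2*z*(z + 2*z²*(5 + z)) (d(z) = (2*z)*(z + ((2*z)*(5 + z))*z) = (2*z)*(z + (2*z*(5 + z))*z) = (2*z)*(z + 2*z²*(5 + z)) = 2*z*(z + 2*z²*(5 + z)))
(31*(-22))*d(-3 - 3) = (31*(-22))*((-3 - 3)²*(2 + 4*(-3 - 3)² + 20*(-3 - 3))) = -682*(-6)²*(2 + 4*(-6)² + 20*(-6)) = -24552*(2 + 4*36 - 120) = -24552*(2 + 144 - 120) = -24552*26 = -682*936 = -638352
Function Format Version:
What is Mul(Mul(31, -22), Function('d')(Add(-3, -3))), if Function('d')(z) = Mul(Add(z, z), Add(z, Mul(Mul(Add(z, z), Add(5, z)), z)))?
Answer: -638352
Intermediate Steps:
Function('d')(z) = Mul(2, z, Add(z, Mul(2, Pow(z, 2), Add(5, z)))) (Function('d')(z) = Mul(Mul(2, z), Add(z, Mul(Mul(Mul(2, z), Add(5, z)), z))) = Mul(Mul(2, z), Add(z, Mul(Mul(2, z, Add(5, z)), z))) = Mul(Mul(2, z), Add(z, Mul(2, Pow(z, 2), Add(5, z)))) = Mul(2, z, Add(z, Mul(2, Pow(z, 2), Add(5, z)))))
Mul(Mul(31, -22), Function('d')(Add(-3, -3))) = Mul(Mul(31, -22), Mul(Pow(Add(-3, -3), 2), Add(2, Mul(4, Pow(Add(-3, -3), 2)), Mul(20, Add(-3, -3))))) = Mul(-682, Mul(Pow(-6, 2), Add(2, Mul(4, Pow(-6, 2)), Mul(20, -6)))) = Mul(-682, Mul(36, Add(2, Mul(4, 36), -120))) = Mul(-682, Mul(36, Add(2, 144, -120))) = Mul(-682, Mul(36, 26)) = Mul(-682, 936) = -638352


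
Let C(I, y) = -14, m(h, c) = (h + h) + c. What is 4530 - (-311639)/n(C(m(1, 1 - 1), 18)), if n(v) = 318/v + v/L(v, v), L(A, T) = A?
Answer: -1492913/152 ≈ -9821.8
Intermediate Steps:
m(h, c) = c + 2*h (m(h, c) = 2*h + c = c + 2*h)
n(v) = 1 + 318/v (n(v) = 318/v + v/v = 318/v + 1 = 1 + 318/v)
4530 - (-311639)/n(C(m(1, 1 - 1), 18)) = 4530 - (-311639)/((318 - 14)/(-14)) = 4530 - (-311639)/((-1/14*304)) = 4530 - (-311639)/(-152/7) = 4530 - (-311639)*(-7)/152 = 4530 - 1*2181473/152 = 4530 - 2181473/152 = -1492913/152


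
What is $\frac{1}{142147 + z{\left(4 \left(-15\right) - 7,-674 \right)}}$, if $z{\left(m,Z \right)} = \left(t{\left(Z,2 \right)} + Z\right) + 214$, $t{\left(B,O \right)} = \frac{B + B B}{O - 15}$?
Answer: $\frac{13}{1388329} \approx 9.3638 \cdot 10^{-6}$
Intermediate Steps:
$t{\left(B,O \right)} = \frac{B + B^{2}}{-15 + O}$
$z{\left(m,Z \right)} = 214 + Z - \frac{Z \left(1 + Z\right)}{13}$ ($z{\left(m,Z \right)} = \left(\frac{Z \left(1 + Z\right)}{-15 + 2} + Z\right) + 214 = \left(\frac{Z \left(1 + Z\right)}{-13} + Z\right) + 214 = \left(Z \left(- \frac{1}{13}\right) \left(1 + Z\right) + Z\right) + 214 = \left(- \frac{Z \left(1 + Z\right)}{13} + Z\right) + 214 = \left(Z - \frac{Z \left(1 + Z\right)}{13}\right) + 214 = 214 + Z - \frac{Z \left(1 + Z\right)}{13}$)
$\frac{1}{142147 + z{\left(4 \left(-15\right) - 7,-674 \right)}} = \frac{1}{142147 + \left(214 - \frac{\left(-674\right)^{2}}{13} + \frac{12}{13} \left(-674\right)\right)} = \frac{1}{142147 - \frac{459582}{13}} = \frac{1}{\frac{1388329}{13}} = \frac{13}{1388329}$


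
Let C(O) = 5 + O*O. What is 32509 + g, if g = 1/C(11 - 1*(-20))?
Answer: 31403695/966 ≈ 32509.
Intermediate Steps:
C(O) = 5 + O**2
g = 1/966 (g = 1/(5 + (11 - 1*(-20))**2) = 1/(5 + (11 + 20)**2) = 1/(5 + 31**2) = 1/(5 + 961) = 1/966 ≈ 0.0010352)
32509 + g = 32509 + 1/966 = 31403695/966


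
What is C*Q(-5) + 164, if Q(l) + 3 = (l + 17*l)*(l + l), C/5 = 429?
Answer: 1924229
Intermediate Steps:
C = 2145 (C = 5*429 = 2145)
Q(l) = -3 + 36*l² (Q(l) = -3 + (l + 17*l)*(l + l) = -3 + (18*l)*(2*l) = -3 + 36*l²)
C*Q(-5) + 164 = 2145*(-3 + 36*(-5)²) + 164 = 2145*(-3 + 36*25) + 164 = 2145*(-3 + 900) + 164 = 2145*897 + 164 = 1924065 + 164 = 1924229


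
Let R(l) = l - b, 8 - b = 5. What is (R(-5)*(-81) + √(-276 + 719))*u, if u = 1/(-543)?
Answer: -216/181 - √443/543 ≈ -1.2321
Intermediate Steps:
b = 3 (b = 8 - 1*5 = 8 - 5 = 3)
R(l) = -3 + l (R(l) = l - 1*3 = l - 3 = -3 + l)
u = -1/543 ≈ -0.0018416
(R(-5)*(-81) + √(-276 + 719))*u = ((-3 - 5)*(-81) + √(-276 + 719))*(-1/543) = (-8*(-81) + √443)*(-1/543) = (648 + √443)*(-1/543) = -216/181 - √443/543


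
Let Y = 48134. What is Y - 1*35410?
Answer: 12724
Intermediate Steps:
Y - 1*35410 = 48134 - 1*35410 = 48134 - 35410 = 12724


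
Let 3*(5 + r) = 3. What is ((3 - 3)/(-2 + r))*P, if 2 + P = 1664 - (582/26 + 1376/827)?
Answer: 0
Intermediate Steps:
r = -4 (r = -5 + (⅓)*3 = -5 + 1 = -4)
P = 17609617/10751 (P = -2 + (1664 - (582/26 + 1376/827)) = -2 + (1664 - (582*(1/26) + 1376*(1/827))) = -2 + (1664 - (291/13 + 1376/827)) = -2 + (1664 - 1*258545/10751) = -2 + (1664 - 258545/10751) = -2 + 17631119/10751 = 17609617/10751 ≈ 1638.0)
((3 - 3)/(-2 + r))*P = ((3 - 3)/(-2 - 4))*(17609617/10751) = (0/(-6))*(17609617/10751) = (0*(-⅙))*(17609617/10751) = 0*(17609617/10751) = 0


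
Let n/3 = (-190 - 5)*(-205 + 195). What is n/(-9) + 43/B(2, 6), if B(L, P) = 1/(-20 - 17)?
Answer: -2241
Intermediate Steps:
B(L, P) = -1/37 (B(L, P) = 1/(-37) = -1/37)
n = 5850 (n = 3*((-190 - 5)*(-205 + 195)) = 3*(-195*(-10)) = 3*1950 = 5850)
n/(-9) + 43/B(2, 6) = 5850/(-9) + 43/(-1/37) = 5850*(-⅑) + 43*(-37) = -650 - 1591 = -2241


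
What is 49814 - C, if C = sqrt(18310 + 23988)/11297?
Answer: 49814 - sqrt(42298)/11297 ≈ 49814.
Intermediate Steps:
C = sqrt(42298)/11297 (C = sqrt(42298)*(1/11297) = sqrt(42298)/11297 ≈ 0.018205)
49814 - C = 49814 - sqrt(42298)/11297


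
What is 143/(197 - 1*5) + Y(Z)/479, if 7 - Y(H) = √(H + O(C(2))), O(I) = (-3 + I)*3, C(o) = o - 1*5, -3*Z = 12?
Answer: 69841/91968 - I*√22/479 ≈ 0.75941 - 0.0097921*I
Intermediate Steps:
Z = -4 (Z = -⅓*12 = -4)
C(o) = -5 + o (C(o) = o - 5 = -5 + o)
O(I) = -9 + 3*I
Y(H) = 7 - √(-18 + H) (Y(H) = 7 - √(H + (-9 + 3*(-5 + 2))) = 7 - √(H + (-9 + 3*(-3))) = 7 - √(H + (-9 - 9)) = 7 - √(H - 18) = 7 - √(-18 + H))
143/(197 - 1*5) + Y(Z)/479 = 143/(197 - 1*5) + (7 - √(-18 - 4))/479 = 143/(197 - 5) + (7 - √(-22))*(1/479) = 143/192 + (7 - I*√22)*(1/479) = 143*(1/192) + (7 - I*√22)*(1/479) = 143/192 + (7/479 - I*√22/479) = 69841/91968 - I*√22/479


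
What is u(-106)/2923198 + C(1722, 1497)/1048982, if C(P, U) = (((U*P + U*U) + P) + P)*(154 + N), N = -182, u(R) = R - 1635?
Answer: -197351909132395/1533191042218 ≈ -128.72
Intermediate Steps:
u(R) = -1635 + R
C(P, U) = -56*P - 28*U**2 - 28*P*U (C(P, U) = (((U*P + U*U) + P) + P)*(154 - 182) = (((P*U + U**2) + P) + P)*(-28) = (((U**2 + P*U) + P) + P)*(-28) = ((P + U**2 + P*U) + P)*(-28) = (U**2 + 2*P + P*U)*(-28) = -56*P - 28*U**2 - 28*P*U)
u(-106)/2923198 + C(1722, 1497)/1048982 = (-1635 - 106)/2923198 + (-56*1722 - 28*1497**2 - 28*1722*1497)/1048982 = -1741*1/2923198 + (-96432 - 28*2241009 - 72179352)*(1/1048982) = -1741/2923198 + (-96432 - 62748252 - 72179352)*(1/1048982) = -1741/2923198 - 135024036*1/1048982 = -1741/2923198 - 67512018/524491 = -197351909132395/1533191042218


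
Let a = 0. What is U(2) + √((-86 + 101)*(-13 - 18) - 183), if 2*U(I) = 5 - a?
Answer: 5/2 + 18*I*√2 ≈ 2.5 + 25.456*I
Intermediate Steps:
U(I) = 5/2 (U(I) = (5 - 1*0)/2 = (5 + 0)/2 = (½)*5 = 5/2)
U(2) + √((-86 + 101)*(-13 - 18) - 183) = 5/2 + √((-86 + 101)*(-13 - 18) - 183) = 5/2 + √(15*(-31) - 183) = 5/2 + √(-465 - 183) = 5/2 + √(-648) = 5/2 + 18*I*√2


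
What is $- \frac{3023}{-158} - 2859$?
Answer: $- \frac{448699}{158} \approx -2839.9$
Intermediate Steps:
$- \frac{3023}{-158} - 2859 = \left(-3023\right) \left(- \frac{1}{158}\right) - 2859 = \frac{3023}{158} - 2859 = - \frac{448699}{158}$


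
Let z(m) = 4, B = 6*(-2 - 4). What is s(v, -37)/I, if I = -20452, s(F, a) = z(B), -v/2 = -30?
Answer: -1/5113 ≈ -0.00019558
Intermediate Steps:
v = 60 (v = -2*(-30) = 60)
B = -36 (B = 6*(-6) = -36)
s(F, a) = 4
s(v, -37)/I = 4/(-20452) = 4*(-1/20452) = -1/5113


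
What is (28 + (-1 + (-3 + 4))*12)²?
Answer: 784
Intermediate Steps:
(28 + (-1 + (-3 + 4))*12)² = (28 + (-1 + 1)*12)² = (28 + 0*12)² = (28 + 0)² = 28² = 784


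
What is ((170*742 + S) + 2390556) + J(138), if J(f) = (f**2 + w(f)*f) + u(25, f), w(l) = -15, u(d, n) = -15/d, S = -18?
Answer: 12668257/5 ≈ 2.5337e+6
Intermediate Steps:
J(f) = -3/5 + f**2 - 15*f (J(f) = (f**2 - 15*f) - 15/25 = (f**2 - 15*f) - 15*1/25 = (f**2 - 15*f) - 3/5 = -3/5 + f**2 - 15*f)
((170*742 + S) + 2390556) + J(138) = ((170*742 - 18) + 2390556) + (-3/5 + 138**2 - 15*138) = ((126140 - 18) + 2390556) + (-3/5 + 19044 - 2070) = (126122 + 2390556) + 84867/5 = 2516678 + 84867/5 = 12668257/5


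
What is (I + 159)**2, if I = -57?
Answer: 10404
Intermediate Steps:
(I + 159)**2 = (-57 + 159)**2 = 102**2 = 10404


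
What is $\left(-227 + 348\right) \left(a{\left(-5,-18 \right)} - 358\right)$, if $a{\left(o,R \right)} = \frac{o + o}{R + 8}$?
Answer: $-43197$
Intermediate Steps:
$a{\left(o,R \right)} = \frac{2 o}{8 + R}$
$\left(-227 + 348\right) \left(a{\left(-5,-18 \right)} - 358\right) = \left(-227 + 348\right) \left(2 \left(-5\right) \frac{1}{8 - 18} - 358\right) = 121 \left(2 \left(-5\right) \frac{1}{-10} - 358\right) = 121 \left(2 \left(-5\right) \left(- \frac{1}{10}\right) - 358\right) = 121 \left(1 - 358\right) = 121 \left(-357\right) = -43197$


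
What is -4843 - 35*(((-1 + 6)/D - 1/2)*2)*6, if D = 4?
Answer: -5158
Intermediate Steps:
-4843 - 35*(((-1 + 6)/D - 1/2)*2)*6 = -4843 - 35*(((-1 + 6)/4 - 1/2)*2)*6 = -4843 - 35*((5*(¼) - 1*½)*2)*6 = -4843 - 35*((5/4 - ½)*2)*6 = -4843 - 35*((¾)*2)*6 = -4843 - 35*(3/2)*6 = -4843 - 35*9 = -4843 - 1*315 = -4843 - 315 = -5158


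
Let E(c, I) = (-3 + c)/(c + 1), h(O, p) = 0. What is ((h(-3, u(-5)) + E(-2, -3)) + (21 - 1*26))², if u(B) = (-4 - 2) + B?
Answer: 0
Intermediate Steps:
u(B) = -6 + B
E(c, I) = (-3 + c)/(1 + c)
((h(-3, u(-5)) + E(-2, -3)) + (21 - 1*26))² = ((0 + (-3 - 2)/(1 - 2)) + (21 - 1*26))² = ((0 - 5/(-1)) + (21 - 26))² = ((0 - 1*(-5)) - 5)² = ((0 + 5) - 5)² = (5 - 5)² = 0² = 0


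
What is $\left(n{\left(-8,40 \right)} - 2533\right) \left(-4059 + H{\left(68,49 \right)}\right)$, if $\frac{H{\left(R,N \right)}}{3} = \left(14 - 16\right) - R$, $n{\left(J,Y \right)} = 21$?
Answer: $10723728$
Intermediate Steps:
$H{\left(R,N \right)} = -6 - 3 R$ ($H{\left(R,N \right)} = 3 \left(\left(14 - 16\right) - R\right) = 3 \left(-2 - R\right) = -6 - 3 R$)
$\left(n{\left(-8,40 \right)} - 2533\right) \left(-4059 + H{\left(68,49 \right)}\right) = \left(21 - 2533\right) \left(-4059 - 210\right) = - 2512 \left(-4059 - 210\right) = \left(-2512\right) \left(-4269\right) = 10723728$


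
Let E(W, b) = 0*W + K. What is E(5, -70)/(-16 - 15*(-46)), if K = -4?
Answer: -2/337 ≈ -0.0059347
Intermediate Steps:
E(W, b) = -4 (E(W, b) = 0*W - 4 = 0 - 4 = -4)
E(5, -70)/(-16 - 15*(-46)) = -4/(-16 - 15*(-46)) = -4/(-16 + 690) = -4/674 = -4*1/674 = -2/337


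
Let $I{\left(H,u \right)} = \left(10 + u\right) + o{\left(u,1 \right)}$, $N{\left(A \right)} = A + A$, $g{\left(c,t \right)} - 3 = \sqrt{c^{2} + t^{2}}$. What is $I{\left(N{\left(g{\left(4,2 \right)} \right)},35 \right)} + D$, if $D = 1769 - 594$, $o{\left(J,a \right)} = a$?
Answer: $1221$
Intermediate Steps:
$g{\left(c,t \right)} = 3 + \sqrt{c^{2} + t^{2}}$
$N{\left(A \right)} = 2 A$
$I{\left(H,u \right)} = 11 + u$ ($I{\left(H,u \right)} = \left(10 + u\right) + 1 = 11 + u$)
$D = 1175$
$I{\left(N{\left(g{\left(4,2 \right)} \right)},35 \right)} + D = \left(11 + 35\right) + 1175 = 46 + 1175 = 1221$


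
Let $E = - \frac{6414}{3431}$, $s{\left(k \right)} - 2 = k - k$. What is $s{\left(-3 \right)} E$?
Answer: $- \frac{12828}{3431} \approx -3.7389$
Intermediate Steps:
$s{\left(k \right)} = 2$ ($s{\left(k \right)} = 2 + \left(k - k\right) = 2 + 0 = 2$)
$E = - \frac{6414}{3431}$ ($E = \left(-6414\right) \frac{1}{3431} = - \frac{6414}{3431} \approx -1.8694$)
$s{\left(-3 \right)} E = 2 \left(- \frac{6414}{3431}\right) = - \frac{12828}{3431}$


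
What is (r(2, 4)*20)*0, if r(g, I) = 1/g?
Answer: 0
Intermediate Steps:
(r(2, 4)*20)*0 = (20/2)*0 = ((½)*20)*0 = 10*0 = 0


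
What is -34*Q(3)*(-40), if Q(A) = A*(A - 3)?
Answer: 0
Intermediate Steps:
Q(A) = A*(-3 + A)
-34*Q(3)*(-40) = -102*(-3 + 3)*(-40) = -102*0*(-40) = -34*0*(-40) = 0*(-40) = 0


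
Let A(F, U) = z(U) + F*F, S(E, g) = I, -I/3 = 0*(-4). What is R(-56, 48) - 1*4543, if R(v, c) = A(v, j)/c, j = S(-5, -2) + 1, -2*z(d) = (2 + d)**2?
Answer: -429865/96 ≈ -4477.8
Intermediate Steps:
z(d) = -(2 + d)**2/2
I = 0 (I = -0*(-4) = -3*0 = 0)
S(E, g) = 0
j = 1 (j = 0 + 1 = 1)
A(F, U) = F**2 - (2 + U)**2/2 (A(F, U) = -(2 + U)**2/2 + F*F = -(2 + U)**2/2 + F**2 = F**2 - (2 + U)**2/2)
R(v, c) = (-9/2 + v**2)/c (R(v, c) = (v**2 - (2 + 1)**2/2)/c = (v**2 - 1/2*3**2)/c = (v**2 - 1/2*9)/c = (v**2 - 9/2)/c = (-9/2 + v**2)/c)
R(-56, 48) - 1*4543 = (-9/2 + (-56)**2)/48 - 1*4543 = (-9/2 + 3136)/48 - 4543 = (1/48)*(6263/2) - 4543 = 6263/96 - 4543 = -429865/96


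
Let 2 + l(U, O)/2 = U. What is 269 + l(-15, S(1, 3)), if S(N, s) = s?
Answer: 235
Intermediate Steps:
l(U, O) = -4 + 2*U
269 + l(-15, S(1, 3)) = 269 + (-4 + 2*(-15)) = 269 + (-4 - 30) = 269 - 34 = 235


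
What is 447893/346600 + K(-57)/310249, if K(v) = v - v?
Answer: 447893/346600 ≈ 1.2922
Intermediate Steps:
K(v) = 0
447893/346600 + K(-57)/310249 = 447893/346600 + 0/310249 = 447893*(1/346600) + 0*(1/310249) = 447893/346600 + 0 = 447893/346600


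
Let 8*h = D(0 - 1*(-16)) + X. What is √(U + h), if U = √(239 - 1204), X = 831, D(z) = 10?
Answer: √(1682 + 16*I*√965)/4 ≈ 10.362 + 1.499*I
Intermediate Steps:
U = I*√965 (U = √(-965) = I*√965 ≈ 31.064*I)
h = 841/8 (h = (10 + 831)/8 = (⅛)*841 = 841/8 ≈ 105.13)
√(U + h) = √(I*√965 + 841/8) = √(841/8 + I*√965)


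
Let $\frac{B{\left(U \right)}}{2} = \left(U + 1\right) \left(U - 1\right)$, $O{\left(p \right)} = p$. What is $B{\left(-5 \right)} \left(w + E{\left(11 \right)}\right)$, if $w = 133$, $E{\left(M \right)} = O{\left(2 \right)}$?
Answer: $6480$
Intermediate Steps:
$E{\left(M \right)} = 2$
$B{\left(U \right)} = 2 \left(1 + U\right) \left(-1 + U\right)$ ($B{\left(U \right)} = 2 \left(U + 1\right) \left(U - 1\right) = 2 \left(1 + U\right) \left(-1 + U\right)$)
$B{\left(-5 \right)} \left(w + E{\left(11 \right)}\right) = \left(-2 + 2 \left(-5\right)^{2}\right) \left(133 + 2\right) = \left(-2 + 2 \cdot 25\right) 135 = \left(-2 + 50\right) 135 = 48 \cdot 135 = 6480$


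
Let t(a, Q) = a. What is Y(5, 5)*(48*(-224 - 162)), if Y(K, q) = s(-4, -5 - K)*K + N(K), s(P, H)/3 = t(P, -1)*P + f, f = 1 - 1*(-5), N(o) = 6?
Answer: -6225408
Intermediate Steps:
f = 6 (f = 1 + 5 = 6)
s(P, H) = 18 + 3*P**2 (s(P, H) = 3*(P*P + 6) = 3*(P**2 + 6) = 3*(6 + P**2) = 18 + 3*P**2)
Y(K, q) = 6 + 66*K (Y(K, q) = (18 + 3*(-4)**2)*K + 6 = (18 + 3*16)*K + 6 = (18 + 48)*K + 6 = 66*K + 6 = 6 + 66*K)
Y(5, 5)*(48*(-224 - 162)) = (6 + 66*5)*(48*(-224 - 162)) = (6 + 330)*(48*(-386)) = 336*(-18528) = -6225408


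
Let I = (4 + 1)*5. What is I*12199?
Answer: 304975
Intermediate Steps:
I = 25 (I = 5*5 = 25)
I*12199 = 25*12199 = 304975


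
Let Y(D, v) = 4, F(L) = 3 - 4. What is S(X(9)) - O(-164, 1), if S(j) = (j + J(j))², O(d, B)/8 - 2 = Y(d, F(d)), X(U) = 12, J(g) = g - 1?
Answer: 481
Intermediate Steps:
J(g) = -1 + g
F(L) = -1
O(d, B) = 48 (O(d, B) = 16 + 8*4 = 16 + 32 = 48)
S(j) = (-1 + 2*j)² (S(j) = (j + (-1 + j))² = (-1 + 2*j)²)
S(X(9)) - O(-164, 1) = (-1 + 2*12)² - 1*48 = (-1 + 24)² - 48 = 23² - 48 = 529 - 48 = 481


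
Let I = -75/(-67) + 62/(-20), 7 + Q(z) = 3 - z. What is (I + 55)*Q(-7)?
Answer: 106569/670 ≈ 159.06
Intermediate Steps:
Q(z) = -4 - z (Q(z) = -7 + (3 - z) = -4 - z)
I = -1327/670 (I = -75*(-1/67) + 62*(-1/20) = 75/67 - 31/10 = -1327/670 ≈ -1.9806)
(I + 55)*Q(-7) = (-1327/670 + 55)*(-4 - 1*(-7)) = 35523*(-4 + 7)/670 = (35523/670)*3 = 106569/670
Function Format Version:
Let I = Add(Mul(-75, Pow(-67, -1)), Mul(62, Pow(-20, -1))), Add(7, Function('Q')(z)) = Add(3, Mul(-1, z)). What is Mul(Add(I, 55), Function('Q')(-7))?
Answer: Rational(106569, 670) ≈ 159.06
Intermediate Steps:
Function('Q')(z) = Add(-4, Mul(-1, z)) (Function('Q')(z) = Add(-7, Add(3, Mul(-1, z))) = Add(-4, Mul(-1, z)))
I = Rational(-1327, 670) (I = Add(Mul(-75, Rational(-1, 67)), Mul(62, Rational(-1, 20))) = Add(Rational(75, 67), Rational(-31, 10)) = Rational(-1327, 670) ≈ -1.9806)
Mul(Add(I, 55), Function('Q')(-7)) = Mul(Add(Rational(-1327, 670), 55), Add(-4, Mul(-1, -7))) = Mul(Rational(35523, 670), Add(-4, 7)) = Mul(Rational(35523, 670), 3) = Rational(106569, 670)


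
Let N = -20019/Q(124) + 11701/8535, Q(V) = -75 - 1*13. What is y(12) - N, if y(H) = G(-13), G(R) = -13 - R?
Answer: -171891853/751080 ≈ -228.86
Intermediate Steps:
Q(V) = -88 (Q(V) = -75 - 13 = -88)
y(H) = 0 (y(H) = -13 - 1*(-13) = -13 + 13 = 0)
N = 171891853/751080 (N = -20019/(-88) + 11701/8535 = -20019*(-1/88) + 11701*(1/8535) = 20019/88 + 11701/8535 = 171891853/751080 ≈ 228.86)
y(12) - N = 0 - 1*171891853/751080 = 0 - 171891853/751080 = -171891853/751080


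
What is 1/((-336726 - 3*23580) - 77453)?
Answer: -1/484919 ≈ -2.0622e-6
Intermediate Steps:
1/((-336726 - 3*23580) - 77453) = 1/((-336726 - 1*70740) - 77453) = 1/((-336726 - 70740) - 77453) = 1/(-407466 - 77453) = 1/(-484919) = -1/484919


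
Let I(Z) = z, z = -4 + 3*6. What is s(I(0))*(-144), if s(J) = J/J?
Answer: -144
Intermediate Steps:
z = 14 (z = -4 + 18 = 14)
I(Z) = 14
s(J) = 1
s(I(0))*(-144) = 1*(-144) = -144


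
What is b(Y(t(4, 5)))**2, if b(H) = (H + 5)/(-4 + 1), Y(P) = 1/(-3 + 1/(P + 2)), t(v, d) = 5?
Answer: 961/400 ≈ 2.4025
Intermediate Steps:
Y(P) = 1/(-3 + 1/(2 + P))
b(H) = -5/3 - H/3 (b(H) = (5 + H)/(-3) = (5 + H)*(-1/3) = -5/3 - H/3)
b(Y(t(4, 5)))**2 = (-5/3 - (-2 - 1*5)/(3*(5 + 3*5)))**2 = (-5/3 - (-2 - 5)/(3*(5 + 15)))**2 = (-5/3 - (-7)/(3*20))**2 = (-5/3 - (-7)/60)**2 = (-5/3 - 1/3*(-7/20))**2 = (-5/3 + 7/60)**2 = (-31/20)**2 = 961/400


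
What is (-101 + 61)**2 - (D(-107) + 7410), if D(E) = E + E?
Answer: -5596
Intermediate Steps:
D(E) = 2*E
(-101 + 61)**2 - (D(-107) + 7410) = (-101 + 61)**2 - (2*(-107) + 7410) = (-40)**2 - (-214 + 7410) = 1600 - 1*7196 = 1600 - 7196 = -5596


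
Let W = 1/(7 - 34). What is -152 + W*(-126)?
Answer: -442/3 ≈ -147.33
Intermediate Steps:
W = -1/27 (W = 1/(-27) = -1/27 ≈ -0.037037)
-152 + W*(-126) = -152 - 1/27*(-126) = -152 + 14/3 = -442/3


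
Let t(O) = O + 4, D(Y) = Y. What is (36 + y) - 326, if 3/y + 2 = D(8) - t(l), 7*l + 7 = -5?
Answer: -7519/26 ≈ -289.19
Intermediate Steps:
l = -12/7 (l = -1 + (⅐)*(-5) = -1 - 5/7 = -12/7 ≈ -1.7143)
t(O) = 4 + O
y = 21/26 (y = 3/(-2 + (8 - (4 - 12/7))) = 3/(-2 + (8 - 1*16/7)) = 3/(-2 + (8 - 16/7)) = 3/(-2 + 40/7) = 3/(26/7) = 3*(7/26) = 21/26 ≈ 0.80769)
(36 + y) - 326 = (36 + 21/26) - 326 = 957/26 - 326 = -7519/26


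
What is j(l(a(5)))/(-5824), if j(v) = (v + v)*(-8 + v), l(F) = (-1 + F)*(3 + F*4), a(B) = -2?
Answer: -15/416 ≈ -0.036058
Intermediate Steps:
l(F) = (-1 + F)*(3 + 4*F)
j(v) = 2*v*(-8 + v) (j(v) = (2*v)*(-8 + v) = 2*v*(-8 + v))
j(l(a(5)))/(-5824) = (2*(-3 - 1*(-2) + 4*(-2)**2)*(-8 + (-3 - 1*(-2) + 4*(-2)**2)))/(-5824) = (2*(-3 + 2 + 4*4)*(-8 + (-3 + 2 + 4*4)))*(-1/5824) = (2*(-3 + 2 + 16)*(-8 + (-3 + 2 + 16)))*(-1/5824) = (2*15*(-8 + 15))*(-1/5824) = (2*15*7)*(-1/5824) = 210*(-1/5824) = -15/416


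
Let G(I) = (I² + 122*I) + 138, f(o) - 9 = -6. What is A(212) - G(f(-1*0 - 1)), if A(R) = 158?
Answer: -355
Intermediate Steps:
f(o) = 3 (f(o) = 9 - 6 = 3)
G(I) = 138 + I² + 122*I
A(212) - G(f(-1*0 - 1)) = 158 - (138 + 3² + 122*3) = 158 - (138 + 9 + 366) = 158 - 1*513 = 158 - 513 = -355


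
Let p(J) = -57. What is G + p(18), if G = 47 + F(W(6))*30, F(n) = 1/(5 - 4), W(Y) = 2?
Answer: 20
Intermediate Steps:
F(n) = 1 (F(n) = 1/1 = 1)
G = 77 (G = 47 + 1*30 = 47 + 30 = 77)
G + p(18) = 77 - 57 = 20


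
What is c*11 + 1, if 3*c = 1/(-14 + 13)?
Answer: -8/3 ≈ -2.6667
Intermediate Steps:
c = -1/3 (c = 1/(3*(-14 + 13)) = (1/3)/(-1) = (1/3)*(-1) = -1/3 ≈ -0.33333)
c*11 + 1 = -1/3*11 + 1 = -11/3 + 1 = -8/3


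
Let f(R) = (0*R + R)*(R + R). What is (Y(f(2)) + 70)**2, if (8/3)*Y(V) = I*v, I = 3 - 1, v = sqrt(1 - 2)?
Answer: 78391/16 + 105*I ≈ 4899.4 + 105.0*I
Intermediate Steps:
v = I (v = sqrt(-1) = I ≈ 1.0*I)
f(R) = 2*R**2 (f(R) = (0 + R)*(2*R) = R*(2*R) = 2*R**2)
I = 2
Y(V) = 3*I/4 (Y(V) = 3*(2*I)/8 = 3*I/4)
(Y(f(2)) + 70)**2 = (3*I/4 + 70)**2 = (70 + 3*I/4)**2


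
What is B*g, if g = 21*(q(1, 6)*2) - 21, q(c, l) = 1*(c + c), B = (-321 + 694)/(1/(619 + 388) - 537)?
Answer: -23663493/540758 ≈ -43.760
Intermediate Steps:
B = -375611/540758 (B = 373/(1/1007 - 537) = 373/(-540758/1007) = 373*(-1007/540758) = -375611/540758 ≈ -0.69460)
q(c, l) = 2*c (q(c, l) = 1*(2*c) = 2*c)
g = 63 (g = 21*((2*1)*2) - 21 = 21*(2*2) - 21 = 21*4 - 21 = 84 - 21 = 63)
B*g = -375611/540758*63 = -23663493/540758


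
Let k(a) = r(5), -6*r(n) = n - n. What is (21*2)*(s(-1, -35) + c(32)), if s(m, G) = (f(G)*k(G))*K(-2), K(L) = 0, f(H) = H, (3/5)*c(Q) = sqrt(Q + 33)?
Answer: 70*sqrt(65) ≈ 564.36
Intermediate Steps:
r(n) = 0 (r(n) = -(n - n)/6 = -1/6*0 = 0)
c(Q) = 5*sqrt(33 + Q)/3 (c(Q) = 5*sqrt(Q + 33)/3 = 5*sqrt(33 + Q)/3)
k(a) = 0
s(m, G) = 0 (s(m, G) = (G*0)*0 = 0*0 = 0)
(21*2)*(s(-1, -35) + c(32)) = (21*2)*(0 + 5*sqrt(33 + 32)/3) = 42*(0 + 5*sqrt(65)/3) = 42*(5*sqrt(65)/3) = 70*sqrt(65)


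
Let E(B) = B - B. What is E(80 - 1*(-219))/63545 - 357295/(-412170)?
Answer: 71459/82434 ≈ 0.86686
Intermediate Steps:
E(B) = 0
E(80 - 1*(-219))/63545 - 357295/(-412170) = 0/63545 - 357295/(-412170) = 0*(1/63545) - 357295*(-1/412170) = 0 + 71459/82434 = 71459/82434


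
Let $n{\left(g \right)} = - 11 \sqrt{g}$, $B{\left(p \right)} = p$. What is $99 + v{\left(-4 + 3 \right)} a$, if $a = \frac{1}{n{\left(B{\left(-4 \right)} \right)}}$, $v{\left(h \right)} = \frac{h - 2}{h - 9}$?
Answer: $99 + \frac{3 i}{220} \approx 99.0 + 0.013636 i$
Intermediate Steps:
$v{\left(h \right)} = \frac{-2 + h}{-9 + h}$
$a = \frac{i}{22}$ ($a = \frac{1}{\left(-11\right) \sqrt{-4}} = \frac{1}{\left(-11\right) 2 i} = \frac{1}{\left(-22\right) i} = \frac{i}{22} \approx 0.045455 i$)
$99 + v{\left(-4 + 3 \right)} a = 99 + \frac{-2 + \left(-4 + 3\right)}{-9 + \left(-4 + 3\right)} \frac{i}{22} = 99 + \frac{-2 - 1}{-9 - 1} \frac{i}{22} = 99 + \frac{1}{-10} \left(-3\right) \frac{i}{22} = 99 + \left(- \frac{1}{10}\right) \left(-3\right) \frac{i}{22} = 99 + \frac{3 \frac{i}{22}}{10} = 99 + \frac{3 i}{220}$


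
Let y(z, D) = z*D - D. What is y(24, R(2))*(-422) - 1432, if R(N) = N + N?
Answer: -40256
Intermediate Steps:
R(N) = 2*N
y(z, D) = -D + D*z (y(z, D) = D*z - D = -D + D*z)
y(24, R(2))*(-422) - 1432 = ((2*2)*(-1 + 24))*(-422) - 1432 = (4*23)*(-422) - 1432 = 92*(-422) - 1432 = -38824 - 1432 = -40256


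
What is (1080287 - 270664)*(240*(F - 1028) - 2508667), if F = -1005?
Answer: -2426105756701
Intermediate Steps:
(1080287 - 270664)*(240*(F - 1028) - 2508667) = (1080287 - 270664)*(240*(-1005 - 1028) - 2508667) = 809623*(240*(-2033) - 2508667) = 809623*(-487920 - 2508667) = 809623*(-2996587) = -2426105756701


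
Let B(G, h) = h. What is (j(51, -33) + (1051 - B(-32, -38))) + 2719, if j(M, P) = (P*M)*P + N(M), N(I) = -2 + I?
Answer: 59396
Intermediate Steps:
j(M, P) = -2 + M + M*P**2 (j(M, P) = (P*M)*P + (-2 + M) = (M*P)*P + (-2 + M) = M*P**2 + (-2 + M) = -2 + M + M*P**2)
(j(51, -33) + (1051 - B(-32, -38))) + 2719 = ((-2 + 51 + 51*(-33)**2) + (1051 - 1*(-38))) + 2719 = ((-2 + 51 + 51*1089) + (1051 + 38)) + 2719 = ((-2 + 51 + 55539) + 1089) + 2719 = (55588 + 1089) + 2719 = 56677 + 2719 = 59396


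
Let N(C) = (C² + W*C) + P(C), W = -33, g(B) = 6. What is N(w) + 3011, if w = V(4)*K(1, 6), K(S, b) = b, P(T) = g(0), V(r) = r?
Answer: 2801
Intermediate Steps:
P(T) = 6
w = 24 (w = 4*6 = 24)
N(C) = 6 + C² - 33*C (N(C) = (C² - 33*C) + 6 = 6 + C² - 33*C)
N(w) + 3011 = (6 + 24² - 33*24) + 3011 = (6 + 576 - 792) + 3011 = -210 + 3011 = 2801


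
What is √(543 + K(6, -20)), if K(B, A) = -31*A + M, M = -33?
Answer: √1130 ≈ 33.615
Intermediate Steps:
K(B, A) = -33 - 31*A (K(B, A) = -31*A - 33 = -33 - 31*A)
√(543 + K(6, -20)) = √(543 + (-33 - 31*(-20))) = √(543 + (-33 + 620)) = √(543 + 587) = √1130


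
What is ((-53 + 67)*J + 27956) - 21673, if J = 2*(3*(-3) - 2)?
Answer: 5975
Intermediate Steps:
J = -22 (J = 2*(-9 - 2) = 2*(-11) = -22)
((-53 + 67)*J + 27956) - 21673 = ((-53 + 67)*(-22) + 27956) - 21673 = (14*(-22) + 27956) - 21673 = (-308 + 27956) - 21673 = 27648 - 21673 = 5975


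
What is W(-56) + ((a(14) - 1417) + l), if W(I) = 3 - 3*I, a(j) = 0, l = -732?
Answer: -1978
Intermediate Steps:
W(-56) + ((a(14) - 1417) + l) = (3 - 3*(-56)) + ((0 - 1417) - 732) = (3 + 168) + (-1417 - 732) = 171 - 2149 = -1978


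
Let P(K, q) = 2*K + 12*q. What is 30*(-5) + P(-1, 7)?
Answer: -68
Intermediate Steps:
30*(-5) + P(-1, 7) = 30*(-5) + (2*(-1) + 12*7) = -150 + (-2 + 84) = -150 + 82 = -68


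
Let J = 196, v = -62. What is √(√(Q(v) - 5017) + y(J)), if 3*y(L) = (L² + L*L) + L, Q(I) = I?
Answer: √(25676 + I*√5079) ≈ 160.24 + 0.222*I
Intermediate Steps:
y(L) = L/3 + 2*L²/3 (y(L) = ((L² + L*L) + L)/3 = ((L² + L²) + L)/3 = (2*L² + L)/3 = (L + 2*L²)/3 = L/3 + 2*L²/3)
√(√(Q(v) - 5017) + y(J)) = √(√(-62 - 5017) + (⅓)*196*(1 + 2*196)) = √(√(-5079) + (⅓)*196*(1 + 392)) = √(I*√5079 + (⅓)*196*393) = √(I*√5079 + 25676) = √(25676 + I*√5079)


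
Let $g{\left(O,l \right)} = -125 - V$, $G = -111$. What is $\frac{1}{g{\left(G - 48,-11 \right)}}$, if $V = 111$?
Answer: $- \frac{1}{236} \approx -0.0042373$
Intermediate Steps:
$g{\left(O,l \right)} = -236$ ($g{\left(O,l \right)} = -125 - 111 = -236$)
$\frac{1}{g{\left(G - 48,-11 \right)}} = \frac{1}{-236} = - \frac{1}{236}$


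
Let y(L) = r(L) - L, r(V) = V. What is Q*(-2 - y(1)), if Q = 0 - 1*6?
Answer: 12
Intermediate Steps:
y(L) = 0 (y(L) = L - L = 0)
Q = -6 (Q = 0 - 6 = -6)
Q*(-2 - y(1)) = -6*(-2 - 1*0) = -6*(-2 + 0) = -6*(-2) = 12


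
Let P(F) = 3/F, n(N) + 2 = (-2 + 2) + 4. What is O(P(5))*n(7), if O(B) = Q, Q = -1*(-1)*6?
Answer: 12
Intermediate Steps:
n(N) = 2 (n(N) = -2 + ((-2 + 2) + 4) = -2 + (0 + 4) = -2 + 4 = 2)
Q = 6 (Q = 1*6 = 6)
O(B) = 6
O(P(5))*n(7) = 6*2 = 12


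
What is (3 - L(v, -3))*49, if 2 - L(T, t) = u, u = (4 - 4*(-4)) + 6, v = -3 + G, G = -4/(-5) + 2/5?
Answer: 1323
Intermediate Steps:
G = 6/5 (G = -4*(-⅕) + 2*(⅕) = ⅘ + ⅖ = 6/5 ≈ 1.2000)
v = -9/5 (v = -3 + 6/5 = -9/5 ≈ -1.8000)
u = 26 (u = (4 + 16) + 6 = 20 + 6 = 26)
L(T, t) = -24 (L(T, t) = 2 - 1*26 = 2 - 26 = -24)
(3 - L(v, -3))*49 = (3 - 1*(-24))*49 = (3 + 24)*49 = 27*49 = 1323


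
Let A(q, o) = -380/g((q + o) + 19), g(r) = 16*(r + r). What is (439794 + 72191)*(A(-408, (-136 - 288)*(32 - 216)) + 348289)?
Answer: 110738792867225065/621016 ≈ 1.7832e+11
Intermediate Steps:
g(r) = 32*r (g(r) = 16*(2*r) = 32*r)
A(q, o) = -380/(608 + 32*o + 32*q) (A(q, o) = -380*1/(32*((q + o) + 19)) = -380*1/(32*((o + q) + 19)) = -380*1/(32*(19 + o + q)) = -380/(608 + 32*o + 32*q))
(439794 + 72191)*(A(-408, (-136 - 288)*(32 - 216)) + 348289) = (439794 + 72191)*(-95/(152 + 8*((-136 - 288)*(32 - 216)) + 8*(-408)) + 348289) = 511985*(-95/(152 + 8*(-424*(-184)) - 3264) + 348289) = 511985*(-95/(152 + 8*78016 - 3264) + 348289) = 511985*(-95/(152 + 624128 - 3264) + 348289) = 511985*(-95/621016 + 348289) = 511985*(216293041529/621016) = 110738792867225065/621016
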